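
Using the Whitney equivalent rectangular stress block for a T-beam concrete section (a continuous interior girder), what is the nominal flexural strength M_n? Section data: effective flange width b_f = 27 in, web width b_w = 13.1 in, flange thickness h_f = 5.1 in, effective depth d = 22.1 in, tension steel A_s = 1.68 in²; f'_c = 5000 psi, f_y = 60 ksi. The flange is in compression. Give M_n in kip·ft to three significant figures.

Tension: T = A_s f_y = 1.68 × 60 = 100.8 kips.
Try a within the flange: a = T/(0.85 f'_c b_f) = 100.8/(0.85 × 5 × 27) = 0.878 in.
Since a = 0.878 ≤ h_f = 5.1 in, the stress block lies entirely in the flange; analyse as a rectangular beam of width b_f.
M_n = T(d − a/2) = 100.8 × (22.1 − 0.439) = 2183.4 kip·in.
M_n = 2183.4/12 = 181.95 kip·ft.

M_n ≈ 182 kip·ft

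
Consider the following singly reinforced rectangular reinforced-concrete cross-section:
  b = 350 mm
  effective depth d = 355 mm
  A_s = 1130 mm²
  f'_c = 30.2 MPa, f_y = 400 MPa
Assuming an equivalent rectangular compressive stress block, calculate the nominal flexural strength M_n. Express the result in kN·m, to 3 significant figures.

M_n ≈ 149 kN·m

T = A_s f_y = 1130 × 400 = 452000 N = 452 kN.
From C = T: a = T/(0.85 f'_c b) = 452000/(0.85 × 30.2 × 350) = 50.31 mm.
M_n = T(d − a/2) = 452 kN × (355 − 25.155) mm = 149.09 kN·m.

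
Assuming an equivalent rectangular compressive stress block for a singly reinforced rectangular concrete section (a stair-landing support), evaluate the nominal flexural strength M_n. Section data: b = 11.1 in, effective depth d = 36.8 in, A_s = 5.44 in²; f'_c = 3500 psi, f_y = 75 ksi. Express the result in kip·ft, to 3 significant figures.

T = A_s f_y = 5.44 × 75 = 408 kips.
a = T/(0.85 f'_c b) = 408/(0.85 × 3.5 × 11.1) = 12.355 in.
M_n = T(d − a/2) = 408 × (36.8 − 6.1775) = 12494.0 kip·in = 12494.0/12 = 1041.17 kip·ft.

M_n ≈ 1040 kip·ft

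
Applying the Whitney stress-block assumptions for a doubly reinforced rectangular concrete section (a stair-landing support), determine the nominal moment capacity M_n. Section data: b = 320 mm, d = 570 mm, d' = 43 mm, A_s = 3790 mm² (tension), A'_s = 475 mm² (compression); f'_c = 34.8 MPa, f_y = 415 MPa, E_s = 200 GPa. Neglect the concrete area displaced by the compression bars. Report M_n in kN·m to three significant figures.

M_n ≈ 788 kN·m

Assume both tension and compression steel yield.
Net tension couple steel: A_s − A'_s = 3315 mm².
a = (A_s − A'_s) f_y / (0.85 f'_c b) = 1375725/(0.85 × 34.8 × 320) = 145.34 mm.
c = a/β₁ = 145.34/0.801 = 181.45 mm; ε'_s = 0.003(c − d')/c = 0.0023 ≥ f_y/E_s = 0.0021, so compression steel does yield.
M_n = (A_s − A'_s) f_y (d − a/2) + A'_s f_y (d − d') = [1375725 × (570 − 72.67) + 197125 × (570 − 43)] × 10⁻⁶ = 684.19 + 103.88 = 788.07 kN·m.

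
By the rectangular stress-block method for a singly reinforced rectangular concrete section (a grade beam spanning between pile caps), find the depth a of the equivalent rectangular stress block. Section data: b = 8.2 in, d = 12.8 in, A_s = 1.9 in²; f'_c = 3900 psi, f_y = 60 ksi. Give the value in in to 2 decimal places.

T = A_s f_y = 1.9 × 60 = 114 kips.
a = T/(0.85 f'_c b) = 114/(0.85 × 3.9 × 8.2) = 4.19 in.

a ≈ 4.19 in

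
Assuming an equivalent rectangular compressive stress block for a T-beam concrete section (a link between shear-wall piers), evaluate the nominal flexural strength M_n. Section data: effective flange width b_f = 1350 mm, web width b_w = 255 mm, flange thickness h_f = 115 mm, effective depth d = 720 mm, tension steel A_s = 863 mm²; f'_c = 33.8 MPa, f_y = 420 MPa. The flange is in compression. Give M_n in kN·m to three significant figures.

M_n ≈ 259 kN·m

Tension: T = A_s f_y = 863 × 420 = 362460 N.
Try a within the flange: a = T/(0.85 f'_c b_f) = 362460/(0.85 × 33.8 × 1350) = 9.35 mm.
Since a = 9.35 ≤ h_f = 115 mm, the stress block lies entirely in the flange; analyse as a rectangular beam of width b_f.
M_n = T(d − a/2) = 362460 × (720 − 4.675) = 259.28 × 10⁶ N·mm.
M_n = 259.28 kN·m.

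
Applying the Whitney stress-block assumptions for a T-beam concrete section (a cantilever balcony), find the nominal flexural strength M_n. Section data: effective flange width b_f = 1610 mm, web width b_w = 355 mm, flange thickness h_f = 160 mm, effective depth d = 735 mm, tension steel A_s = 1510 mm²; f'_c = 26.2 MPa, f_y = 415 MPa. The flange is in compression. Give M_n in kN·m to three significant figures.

Tension: T = A_s f_y = 1510 × 415 = 626650 N.
Try a within the flange: a = T/(0.85 f'_c b_f) = 626650/(0.85 × 26.2 × 1610) = 17.48 mm.
Since a = 17.48 ≤ h_f = 160 mm, the stress block lies entirely in the flange; analyse as a rectangular beam of width b_f.
M_n = T(d − a/2) = 626650 × (735 − 8.74) = 455.11 × 10⁶ N·mm.
M_n = 455.11 kN·m.

M_n ≈ 455 kN·m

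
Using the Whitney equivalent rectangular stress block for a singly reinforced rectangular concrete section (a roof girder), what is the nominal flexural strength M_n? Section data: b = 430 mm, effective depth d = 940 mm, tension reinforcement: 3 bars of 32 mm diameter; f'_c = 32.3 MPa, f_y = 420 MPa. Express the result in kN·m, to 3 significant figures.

A_s = 3 × 804 = 2412 mm².
T = A_s f_y = 2412 × 420 = 1013040 N = 1013.04 kN.
From C = T: a = T/(0.85 f'_c b) = 1013040/(0.85 × 32.3 × 430) = 85.81 mm.
M_n = T(d − a/2) = 1013.04 kN × (940 − 42.905) mm = 908.79 kN·m.

M_n ≈ 909 kN·m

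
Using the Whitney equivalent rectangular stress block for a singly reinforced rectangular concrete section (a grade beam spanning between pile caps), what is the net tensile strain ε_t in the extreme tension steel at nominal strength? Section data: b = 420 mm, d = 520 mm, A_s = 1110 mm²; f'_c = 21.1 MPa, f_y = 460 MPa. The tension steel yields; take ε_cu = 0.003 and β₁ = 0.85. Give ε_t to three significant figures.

ε_t ≈ 0.0166

a = A_s f_y/(0.85 f'_c b) = 67.78 mm.
β₁ = 0.85, so c = a/β₁ = 67.78/0.85 = 79.74 mm.
From the linear strain diagram with ε_cu = 0.003: ε_t = 0.003 (d − c)/c = 0.003 × (520 − 79.74)/79.74 = 0.0166.
Since ε_t ≥ 0.005, the section is tension-controlled.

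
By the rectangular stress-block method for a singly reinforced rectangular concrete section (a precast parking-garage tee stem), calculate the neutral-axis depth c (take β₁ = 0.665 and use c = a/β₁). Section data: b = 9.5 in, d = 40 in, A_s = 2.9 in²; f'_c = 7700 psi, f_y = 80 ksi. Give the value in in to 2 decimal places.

T = A_s f_y = 2.9 × 80 = 232 kips.
a = T/(0.85 f'_c b) = 232/(0.85 × 7.7 × 9.5) = 3.7313 in.
With β₁ = 0.665, c = a/β₁ = 3.7313/0.665 = 5.61 in.

c ≈ 5.61 in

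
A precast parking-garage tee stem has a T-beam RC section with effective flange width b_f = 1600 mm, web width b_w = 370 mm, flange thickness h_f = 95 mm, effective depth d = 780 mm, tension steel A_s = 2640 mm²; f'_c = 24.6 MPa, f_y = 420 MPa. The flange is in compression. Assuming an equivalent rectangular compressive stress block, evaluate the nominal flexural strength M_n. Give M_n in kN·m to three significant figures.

M_n ≈ 846 kN·m

Tension: T = A_s f_y = 2640 × 420 = 1108800 N.
Try a within the flange: a = T/(0.85 f'_c b_f) = 1108800/(0.85 × 24.6 × 1600) = 33.14 mm.
Since a = 33.14 ≤ h_f = 95 mm, the stress block lies entirely in the flange; analyse as a rectangular beam of width b_f.
M_n = T(d − a/2) = 1108800 × (780 − 16.57) = 846.49 × 10⁶ N·mm.
M_n = 846.49 kN·m.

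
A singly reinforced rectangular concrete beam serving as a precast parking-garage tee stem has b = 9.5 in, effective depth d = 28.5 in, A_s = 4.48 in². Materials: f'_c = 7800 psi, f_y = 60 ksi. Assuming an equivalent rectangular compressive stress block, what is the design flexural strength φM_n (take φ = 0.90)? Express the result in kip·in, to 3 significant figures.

T = A_s f_y = 4.48 × 60 = 268.8 kips.
a = T/(0.85 f'_c b) = 268.8/(0.85 × 7.8 × 9.5) = 4.268 in.
M_n = T(d − a/2) = 268.8 × (28.5 − 2.134) = 7087.2 kip·in.
φM_n = 0.90 × 7087.2 = 6378.5 kip·in.

φM_n ≈ 6380 kip·in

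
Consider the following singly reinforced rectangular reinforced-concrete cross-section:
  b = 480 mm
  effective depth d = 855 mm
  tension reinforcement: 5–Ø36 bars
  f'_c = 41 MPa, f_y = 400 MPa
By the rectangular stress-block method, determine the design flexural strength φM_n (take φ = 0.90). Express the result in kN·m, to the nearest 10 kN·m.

A_s = 5 × 1018 = 5090 mm².
T = A_s f_y = 5090 × 400 = 2036000 N = 2036 kN.
From C = T: a = T/(0.85 f'_c b) = 2036000/(0.85 × 41 × 480) = 121.71 mm.
M_n = T(d − a/2) = 2036 kN × (855 − 60.855) mm = 1616.88 kN·m.
φM_n = 0.90 × 1616.88 = 1455.19 kN·m.

φM_n ≈ 1460 kN·m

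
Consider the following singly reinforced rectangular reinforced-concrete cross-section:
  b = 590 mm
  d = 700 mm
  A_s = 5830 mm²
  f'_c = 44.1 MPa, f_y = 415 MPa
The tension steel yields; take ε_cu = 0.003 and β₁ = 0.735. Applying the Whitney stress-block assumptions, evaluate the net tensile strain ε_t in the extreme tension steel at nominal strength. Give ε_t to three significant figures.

ε_t ≈ 0.0111

a = A_s f_y/(0.85 f'_c b) = 109.40 mm.
β₁ = 0.735, so c = a/β₁ = 109.40/0.735 = 148.84 mm.
From the linear strain diagram with ε_cu = 0.003: ε_t = 0.003 (d − c)/c = 0.003 × (700 − 148.84)/148.84 = 0.0111.
Since ε_t ≥ 0.005, the section is tension-controlled.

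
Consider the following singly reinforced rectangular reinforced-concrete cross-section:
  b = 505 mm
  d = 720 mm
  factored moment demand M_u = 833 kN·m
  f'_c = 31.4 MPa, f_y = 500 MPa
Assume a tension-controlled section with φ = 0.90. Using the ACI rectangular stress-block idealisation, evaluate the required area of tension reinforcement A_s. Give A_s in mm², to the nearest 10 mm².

A_s ≈ 2770 mm²

M_n = M_u/φ = 833/0.90 = 925.556 kN·m.
With M_n = 0.85 f'_c a b (d − a/2), solve the quadratic for a:
a = d − √(d² − 2M_n/(0.85 f'_c b)) = 720 − √(720² − 2 × 925.556×10⁶/(0.85 × 31.4 × 505)) = 102.70 mm.
A_s = 0.85 f'_c a b / f_y = 0.85 × 31.4 × 102.70 × 505 / 500 = 2768.5 mm².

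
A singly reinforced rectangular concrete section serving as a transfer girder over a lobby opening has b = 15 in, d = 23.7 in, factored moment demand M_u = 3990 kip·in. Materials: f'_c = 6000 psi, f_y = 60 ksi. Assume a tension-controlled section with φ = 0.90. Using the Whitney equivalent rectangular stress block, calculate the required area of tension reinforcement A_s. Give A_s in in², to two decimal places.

M_n = M_u/φ = 3990/0.90 = 4433.33 kip·in.
From M_n = 0.85 f'_c a b (d − a/2):
a = d − √(d² − 2M_n/(0.85 f'_c b)) = 23.7 − √(23.7² − 2 × 4433.33/(0.85 × 6 × 15)) = 2.586 in.
A_s = 0.85 f'_c a b / f_y = 0.85 × 6 × 2.586 × 15 / 60 = 3.297 in².

A_s ≈ 3.30 in²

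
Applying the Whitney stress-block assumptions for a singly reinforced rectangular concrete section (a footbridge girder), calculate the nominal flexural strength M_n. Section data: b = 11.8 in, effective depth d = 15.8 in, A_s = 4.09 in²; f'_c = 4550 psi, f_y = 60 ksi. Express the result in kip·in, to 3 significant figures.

M_n ≈ 3220 kip·in

T = A_s f_y = 4.09 × 60 = 245.4 kips.
a = T/(0.85 f'_c b) = 245.4/(0.85 × 4.55 × 11.8) = 5.377 in.
M_n = T(d − a/2) = 245.4 × (15.8 − 2.6885) = 3217.6 kip·in.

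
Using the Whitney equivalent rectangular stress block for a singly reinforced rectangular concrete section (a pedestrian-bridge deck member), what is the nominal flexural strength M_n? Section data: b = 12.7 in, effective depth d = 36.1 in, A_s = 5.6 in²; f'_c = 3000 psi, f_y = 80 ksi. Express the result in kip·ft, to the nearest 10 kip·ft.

T = A_s f_y = 5.6 × 80 = 448 kips.
a = T/(0.85 f'_c b) = 448/(0.85 × 3 × 12.7) = 13.834 in.
M_n = T(d − a/2) = 448 × (36.1 − 6.917) = 13074.0 kip·in = 13074.0/12 = 1089.50 kip·ft.

M_n ≈ 1090 kip·ft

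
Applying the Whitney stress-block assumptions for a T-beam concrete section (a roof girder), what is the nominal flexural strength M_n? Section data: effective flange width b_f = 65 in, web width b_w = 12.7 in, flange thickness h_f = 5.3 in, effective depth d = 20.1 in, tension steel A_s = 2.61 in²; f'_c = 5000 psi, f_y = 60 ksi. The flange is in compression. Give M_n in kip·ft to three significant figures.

M_n ≈ 259 kip·ft

Tension: T = A_s f_y = 2.61 × 60 = 156.6 kips.
Try a within the flange: a = T/(0.85 f'_c b_f) = 156.6/(0.85 × 5 × 65) = 0.567 in.
Since a = 0.567 ≤ h_f = 5.3 in, the stress block lies entirely in the flange; analyse as a rectangular beam of width b_f.
M_n = T(d − a/2) = 156.6 × (20.1 − 0.2835) = 3103.3 kip·in.
M_n = 3103.3/12 = 258.61 kip·ft.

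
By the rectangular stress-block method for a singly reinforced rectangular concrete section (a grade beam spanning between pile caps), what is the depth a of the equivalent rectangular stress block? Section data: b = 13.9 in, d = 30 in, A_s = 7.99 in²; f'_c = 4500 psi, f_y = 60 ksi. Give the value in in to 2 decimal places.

T = A_s f_y = 7.99 × 60 = 479.4 kips.
a = T/(0.85 f'_c b) = 479.4/(0.85 × 4.5 × 13.9) = 9.02 in.

a ≈ 9.02 in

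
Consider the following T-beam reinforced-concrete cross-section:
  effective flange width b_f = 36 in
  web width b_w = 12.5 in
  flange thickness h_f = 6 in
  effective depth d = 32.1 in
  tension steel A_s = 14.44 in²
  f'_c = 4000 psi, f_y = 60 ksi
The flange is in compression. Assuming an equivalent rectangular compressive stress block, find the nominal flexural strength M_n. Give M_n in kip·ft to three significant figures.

M_n ≈ 2050 kip·ft

Tension: T = A_s f_y = 14.44 × 60 = 866.4 kips.
Try a within the flange: a = T/(0.85 f'_c b_f) = 866.4/(0.85 × 4 × 36) = 7.078 in.
a = 7.078 > h_f = 6 in: the block extends into the web. Split into flange-overhang and web parts.
C_f = 0.85 f'_c (b_f − b_w) h_f = 0.85 × 4 × (36 − 12.5) × 6 = 479.4 kips.
Remaining web compression depth: a_w = (T − C_f)/(0.85 f'_c b_w) = (866.4 − 479.4)/(0.85 × 4 × 12.5) = 9.106 in.
M_n = C_f(d − h_f/2) + (T − C_f)(d − a_w/2) = 479.4 × (32.1 − 3) + 387 × (32.1 − 4.553) = 13950.5 + 10660.7 = 24611.2 kip·in.
M_n = 24611.2/12 = 2050.93 kip·ft.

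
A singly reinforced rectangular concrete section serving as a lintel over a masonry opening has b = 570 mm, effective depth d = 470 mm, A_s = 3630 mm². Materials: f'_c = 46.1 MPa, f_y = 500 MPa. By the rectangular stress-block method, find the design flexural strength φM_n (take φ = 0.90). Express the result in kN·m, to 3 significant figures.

φM_n ≈ 701 kN·m

T = A_s f_y = 3630 × 500 = 1815000 N = 1815 kN.
From C = T: a = T/(0.85 f'_c b) = 1815000/(0.85 × 46.1 × 570) = 81.26 mm.
M_n = T(d − a/2) = 1815 kN × (470 − 40.63) mm = 779.31 kN·m.
φM_n = 0.90 × 779.31 = 701.38 kN·m.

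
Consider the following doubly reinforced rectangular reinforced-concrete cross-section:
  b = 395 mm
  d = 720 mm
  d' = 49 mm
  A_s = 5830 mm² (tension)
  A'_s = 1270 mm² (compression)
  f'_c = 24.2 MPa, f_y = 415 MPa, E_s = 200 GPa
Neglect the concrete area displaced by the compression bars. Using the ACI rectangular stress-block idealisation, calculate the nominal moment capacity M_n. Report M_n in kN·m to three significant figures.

M_n ≈ 1500 kN·m

Assume both tension and compression steel yield.
Net tension couple steel: A_s − A'_s = 4560 mm².
a = (A_s − A'_s) f_y / (0.85 f'_c b) = 1892400/(0.85 × 24.2 × 395) = 232.91 mm.
c = a/β₁ = 232.91/0.85 = 274.01 mm; ε'_s = 0.003(c − d')/c = 0.0025 ≥ f_y/E_s = 0.0021, so compression steel does yield.
M_n = (A_s − A'_s) f_y (d − a/2) + A'_s f_y (d − d') = [1892400 × (720 − 116.455) + 527050 × (720 − 49)] × 10⁻⁶ = 1142.15 + 353.65 = 1495.80 kN·m.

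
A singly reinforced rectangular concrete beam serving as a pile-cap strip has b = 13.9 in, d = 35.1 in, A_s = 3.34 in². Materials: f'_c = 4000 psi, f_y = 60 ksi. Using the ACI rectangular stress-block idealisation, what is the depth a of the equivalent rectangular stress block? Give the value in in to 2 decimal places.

T = A_s f_y = 3.34 × 60 = 200.4 kips.
a = T/(0.85 f'_c b) = 200.4/(0.85 × 4 × 13.9) = 4.24 in.

a ≈ 4.24 in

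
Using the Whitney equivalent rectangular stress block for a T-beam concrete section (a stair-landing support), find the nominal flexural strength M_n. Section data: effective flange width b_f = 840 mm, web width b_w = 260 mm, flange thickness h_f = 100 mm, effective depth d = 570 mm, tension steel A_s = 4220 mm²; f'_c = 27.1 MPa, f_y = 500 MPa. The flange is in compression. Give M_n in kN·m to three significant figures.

Tension: T = A_s f_y = 4220 × 500 = 2110000 N.
Try a within the flange: a = T/(0.85 f'_c b_f) = 2110000/(0.85 × 27.1 × 840) = 109.05 mm.
a = 109.05 > h_f = 100 mm: the block extends into the web. Split into flange-overhang and web parts.
C_f = 0.85 f'_c (b_f − b_w) h_f = 0.85 × 27.1 × (840 − 260) × 100 = 1336030 N.
Remaining web compression depth: a_w = (T − C_f)/(0.85 f'_c b_w) = (2110000 − 1336030)/(0.85 × 27.1 × 260) = 129.23 mm.
M_n = C_f(d − h_f/2) + (T − C_f)(d − a_w/2) = 1336030 × (570 − 50) + 773970 × (570 − 64.615) = 694.74 + 391.15 = 1085.89 × 10⁶ N·mm.
M_n = 1085.89 kN·m.

M_n ≈ 1090 kN·m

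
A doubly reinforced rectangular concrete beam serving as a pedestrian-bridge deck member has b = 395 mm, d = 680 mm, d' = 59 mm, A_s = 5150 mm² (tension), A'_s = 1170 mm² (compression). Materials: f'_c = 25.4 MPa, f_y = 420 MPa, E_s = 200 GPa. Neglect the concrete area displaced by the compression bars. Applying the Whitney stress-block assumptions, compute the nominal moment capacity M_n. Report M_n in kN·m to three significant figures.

M_n ≈ 1280 kN·m

Assume both tension and compression steel yield.
Net tension couple steel: A_s − A'_s = 3980 mm².
a = (A_s − A'_s) f_y / (0.85 f'_c b) = 1671600/(0.85 × 25.4 × 395) = 196.01 mm.
c = a/β₁ = 196.01/0.85 = 230.60 mm; ε'_s = 0.003(c − d')/c = 0.0022 ≥ f_y/E_s = 0.0021, so compression steel does yield.
M_n = (A_s − A'_s) f_y (d − a/2) + A'_s f_y (d − d') = [1671600 × (680 − 98.005) + 491400 × (680 − 59)] × 10⁻⁶ = 972.86 + 305.16 = 1278.02 kN·m.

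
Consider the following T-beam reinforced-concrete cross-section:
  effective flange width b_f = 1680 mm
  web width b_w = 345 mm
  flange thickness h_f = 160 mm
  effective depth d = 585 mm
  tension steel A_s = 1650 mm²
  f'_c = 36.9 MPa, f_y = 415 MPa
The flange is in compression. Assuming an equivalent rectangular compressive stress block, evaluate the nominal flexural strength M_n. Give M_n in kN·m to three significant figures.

Tension: T = A_s f_y = 1650 × 415 = 684750 N.
Try a within the flange: a = T/(0.85 f'_c b_f) = 684750/(0.85 × 36.9 × 1680) = 13.00 mm.
Since a = 13.00 ≤ h_f = 160 mm, the stress block lies entirely in the flange; analyse as a rectangular beam of width b_f.
M_n = T(d − a/2) = 684750 × (585 − 6.5) = 396.13 × 10⁶ N·mm.
M_n = 396.13 kN·m.

M_n ≈ 396 kN·m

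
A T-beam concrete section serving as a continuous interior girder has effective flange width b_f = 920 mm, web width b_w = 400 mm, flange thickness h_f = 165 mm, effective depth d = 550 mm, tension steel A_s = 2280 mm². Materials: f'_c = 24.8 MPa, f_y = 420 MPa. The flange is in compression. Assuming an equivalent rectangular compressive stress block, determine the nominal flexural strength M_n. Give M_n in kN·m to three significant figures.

M_n ≈ 503 kN·m

Tension: T = A_s f_y = 2280 × 420 = 957600 N.
Try a within the flange: a = T/(0.85 f'_c b_f) = 957600/(0.85 × 24.8 × 920) = 49.38 mm.
Since a = 49.38 ≤ h_f = 165 mm, the stress block lies entirely in the flange; analyse as a rectangular beam of width b_f.
M_n = T(d − a/2) = 957600 × (550 − 24.69) = 503.04 × 10⁶ N·mm.
M_n = 503.04 kN·m.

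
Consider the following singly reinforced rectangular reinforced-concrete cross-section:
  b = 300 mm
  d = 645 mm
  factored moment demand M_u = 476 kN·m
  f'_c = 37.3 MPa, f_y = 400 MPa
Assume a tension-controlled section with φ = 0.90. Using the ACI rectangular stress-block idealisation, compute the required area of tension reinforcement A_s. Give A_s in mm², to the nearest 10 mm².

M_n = M_u/φ = 476/0.90 = 528.889 kN·m.
With M_n = 0.85 f'_c a b (d − a/2), solve the quadratic for a:
a = d − √(d² − 2M_n/(0.85 f'_c b)) = 645 − √(645² − 2 × 528.889×10⁶/(0.85 × 37.3 × 300)) = 92.90 mm.
A_s = 0.85 f'_c a b / f_y = 0.85 × 37.3 × 92.90 × 300 / 400 = 2209.0 mm².

A_s ≈ 2210 mm²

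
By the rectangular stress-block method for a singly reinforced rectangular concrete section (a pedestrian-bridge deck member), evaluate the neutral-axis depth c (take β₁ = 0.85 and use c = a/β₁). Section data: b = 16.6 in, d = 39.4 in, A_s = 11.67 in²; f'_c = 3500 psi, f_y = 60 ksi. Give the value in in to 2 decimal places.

c ≈ 16.68 in

T = A_s f_y = 11.67 × 60 = 700.2 kips.
a = T/(0.85 f'_c b) = 700.2/(0.85 × 3.5 × 16.6) = 14.1784 in.
With β₁ = 0.85, c = a/β₁ = 14.1784/0.85 = 16.68 in.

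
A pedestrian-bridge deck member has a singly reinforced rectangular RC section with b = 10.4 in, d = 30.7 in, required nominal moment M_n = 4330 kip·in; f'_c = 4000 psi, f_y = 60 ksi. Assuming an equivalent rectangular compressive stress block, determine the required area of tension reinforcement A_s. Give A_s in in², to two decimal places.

A_s ≈ 2.53 in²

From M_n = 0.85 f'_c a b (d − a/2):
a = d − √(d² − 2M_n/(0.85 f'_c b)) = 30.7 − √(30.7² − 2 × 4330/(0.85 × 4 × 10.4)) = 4.288 in.
A_s = 0.85 f'_c a b / f_y = 0.85 × 4 × 4.288 × 10.4 / 60 = 2.527 in².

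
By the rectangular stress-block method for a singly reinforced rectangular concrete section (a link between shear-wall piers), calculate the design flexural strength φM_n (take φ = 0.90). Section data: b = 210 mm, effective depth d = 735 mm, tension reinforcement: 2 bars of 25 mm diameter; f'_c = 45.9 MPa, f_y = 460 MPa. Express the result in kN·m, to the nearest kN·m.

A_s = 2 × 491 = 982 mm².
T = A_s f_y = 982 × 460 = 451720 N = 451.72 kN.
From C = T: a = T/(0.85 f'_c b) = 451720/(0.85 × 45.9 × 210) = 55.13 mm.
M_n = T(d − a/2) = 451.72 kN × (735 − 27.565) mm = 319.56 kN·m.
φM_n = 0.90 × 319.56 = 287.60 kN·m.

φM_n ≈ 288 kN·m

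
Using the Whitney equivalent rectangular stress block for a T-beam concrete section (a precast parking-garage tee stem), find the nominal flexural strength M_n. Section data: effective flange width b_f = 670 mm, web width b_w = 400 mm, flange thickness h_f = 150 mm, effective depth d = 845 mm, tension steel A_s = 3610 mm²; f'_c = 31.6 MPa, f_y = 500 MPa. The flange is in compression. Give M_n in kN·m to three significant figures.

M_n ≈ 1430 kN·m

Tension: T = A_s f_y = 3610 × 500 = 1805000 N.
Try a within the flange: a = T/(0.85 f'_c b_f) = 1805000/(0.85 × 31.6 × 670) = 100.30 mm.
Since a = 100.30 ≤ h_f = 150 mm, the stress block lies entirely in the flange; analyse as a rectangular beam of width b_f.
M_n = T(d − a/2) = 1805000 × (845 − 50.15) = 1434.70 × 10⁶ N·mm.
M_n = 1434.70 kN·m.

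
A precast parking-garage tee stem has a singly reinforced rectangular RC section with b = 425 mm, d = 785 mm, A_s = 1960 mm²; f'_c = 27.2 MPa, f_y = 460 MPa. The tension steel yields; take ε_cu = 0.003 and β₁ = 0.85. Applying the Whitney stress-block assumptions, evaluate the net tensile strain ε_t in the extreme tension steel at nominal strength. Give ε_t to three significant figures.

a = A_s f_y/(0.85 f'_c b) = 91.76 mm.
β₁ = 0.85, so c = a/β₁ = 91.76/0.85 = 107.95 mm.
From the linear strain diagram with ε_cu = 0.003: ε_t = 0.003 (d − c)/c = 0.003 × (785 − 107.95)/107.95 = 0.0188.
Since ε_t ≥ 0.005, the section is tension-controlled.

ε_t ≈ 0.0188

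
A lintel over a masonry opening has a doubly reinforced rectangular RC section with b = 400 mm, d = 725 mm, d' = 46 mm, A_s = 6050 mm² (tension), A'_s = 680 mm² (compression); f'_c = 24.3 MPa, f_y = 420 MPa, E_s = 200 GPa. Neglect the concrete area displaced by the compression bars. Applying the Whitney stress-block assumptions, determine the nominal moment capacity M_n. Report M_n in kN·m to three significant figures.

M_n ≈ 1520 kN·m

Assume both tension and compression steel yield.
Net tension couple steel: A_s − A'_s = 5370 mm².
a = (A_s − A'_s) f_y / (0.85 f'_c b) = 2255400/(0.85 × 24.3 × 400) = 272.98 mm.
c = a/β₁ = 272.98/0.85 = 321.15 mm; ε'_s = 0.003(c − d')/c = 0.0026 ≥ f_y/E_s = 0.0021, so compression steel does yield.
M_n = (A_s − A'_s) f_y (d − a/2) + A'_s f_y (d − d') = [2255400 × (725 − 136.49) + 285600 × (725 − 46)] × 10⁻⁶ = 1327.33 + 193.92 = 1521.25 kN·m.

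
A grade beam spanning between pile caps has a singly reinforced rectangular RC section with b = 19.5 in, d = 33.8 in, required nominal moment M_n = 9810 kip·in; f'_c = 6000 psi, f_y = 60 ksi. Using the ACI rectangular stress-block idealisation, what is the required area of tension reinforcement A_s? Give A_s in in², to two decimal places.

A_s ≈ 5.07 in²

From M_n = 0.85 f'_c a b (d − a/2):
a = d − √(d² − 2M_n/(0.85 f'_c b)) = 33.8 − √(33.8² − 2 × 9810/(0.85 × 6 × 19.5)) = 3.057 in.
A_s = 0.85 f'_c a b / f_y = 0.85 × 6 × 3.057 × 19.5 / 60 = 5.067 in².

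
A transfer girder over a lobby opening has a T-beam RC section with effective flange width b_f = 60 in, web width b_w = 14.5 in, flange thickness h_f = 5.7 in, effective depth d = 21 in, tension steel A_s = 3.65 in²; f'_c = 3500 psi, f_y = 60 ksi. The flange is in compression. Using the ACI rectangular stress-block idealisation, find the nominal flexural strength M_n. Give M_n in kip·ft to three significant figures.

M_n ≈ 372 kip·ft

Tension: T = A_s f_y = 3.65 × 60 = 219 kips.
Try a within the flange: a = T/(0.85 f'_c b_f) = 219/(0.85 × 3.5 × 60) = 1.227 in.
Since a = 1.227 ≤ h_f = 5.7 in, the stress block lies entirely in the flange; analyse as a rectangular beam of width b_f.
M_n = T(d − a/2) = 219 × (21 − 0.6135) = 4464.6 kip·in.
M_n = 4464.6/12 = 372.05 kip·ft.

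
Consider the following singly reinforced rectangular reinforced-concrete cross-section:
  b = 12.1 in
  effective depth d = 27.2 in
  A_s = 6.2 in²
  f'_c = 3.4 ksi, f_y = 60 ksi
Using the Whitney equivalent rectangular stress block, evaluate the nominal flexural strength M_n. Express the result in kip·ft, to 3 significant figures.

T = A_s f_y = 6.2 × 60 = 372 kips.
a = T/(0.85 f'_c b) = 372/(0.85 × 3.4 × 12.1) = 10.638 in.
M_n = T(d − a/2) = 372 × (27.2 − 5.319) = 8139.7 kip·in = 8139.7/12 = 678.31 kip·ft.

M_n ≈ 678 kip·ft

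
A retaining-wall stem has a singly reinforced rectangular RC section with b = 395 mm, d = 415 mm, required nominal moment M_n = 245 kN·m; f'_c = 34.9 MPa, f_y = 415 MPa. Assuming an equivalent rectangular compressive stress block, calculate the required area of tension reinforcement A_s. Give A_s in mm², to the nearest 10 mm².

With M_n = 0.85 f'_c a b (d − a/2), solve the quadratic for a:
a = d − √(d² − 2M_n/(0.85 f'_c b)) = 415 − √(415² − 2 × 245×10⁶/(0.85 × 34.9 × 395)) = 53.88 mm.
A_s = 0.85 f'_c a b / f_y = 0.85 × 34.9 × 53.88 × 395 / 415 = 1521.3 mm².

A_s ≈ 1520 mm²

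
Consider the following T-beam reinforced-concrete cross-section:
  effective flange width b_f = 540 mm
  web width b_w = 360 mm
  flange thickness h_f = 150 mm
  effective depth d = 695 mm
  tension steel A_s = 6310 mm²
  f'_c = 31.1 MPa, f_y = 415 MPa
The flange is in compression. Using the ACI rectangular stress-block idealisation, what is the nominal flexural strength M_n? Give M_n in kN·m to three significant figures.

Tension: T = A_s f_y = 6310 × 415 = 2618650 N.
Try a within the flange: a = T/(0.85 f'_c b_f) = 2618650/(0.85 × 31.1 × 540) = 183.44 mm.
a = 183.44 > h_f = 150 mm: the block extends into the web. Split into flange-overhang and web parts.
C_f = 0.85 f'_c (b_f − b_w) h_f = 0.85 × 31.1 × (540 − 360) × 150 = 713745 N.
Remaining web compression depth: a_w = (T − C_f)/(0.85 f'_c b_w) = (2618650 − 713745)/(0.85 × 31.1 × 360) = 200.17 mm.
M_n = C_f(d − h_f/2) + (T − C_f)(d − a_w/2) = 713745 × (695 − 75) + 1904905 × (695 − 100.085) = 442.52 + 1133.26 = 1575.78 × 10⁶ N·mm.
M_n = 1575.78 kN·m.

M_n ≈ 1580 kN·m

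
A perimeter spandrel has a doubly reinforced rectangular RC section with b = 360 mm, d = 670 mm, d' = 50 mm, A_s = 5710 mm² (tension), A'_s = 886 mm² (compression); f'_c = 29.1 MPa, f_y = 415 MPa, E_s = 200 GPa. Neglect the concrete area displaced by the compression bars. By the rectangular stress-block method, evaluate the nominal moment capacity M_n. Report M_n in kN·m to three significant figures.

M_n ≈ 1340 kN·m

Assume both tension and compression steel yield.
Net tension couple steel: A_s − A'_s = 4824 mm².
a = (A_s − A'_s) f_y / (0.85 f'_c b) = 2001960/(0.85 × 29.1 × 360) = 224.82 mm.
c = a/β₁ = 224.82/0.842 = 267.01 mm; ε'_s = 0.003(c − d')/c = 0.0024 ≥ f_y/E_s = 0.0021, so compression steel does yield.
M_n = (A_s − A'_s) f_y (d − a/2) + A'_s f_y (d − d') = [2001960 × (670 − 112.41) + 367690 × (670 − 50)] × 10⁻⁶ = 1116.27 + 227.97 = 1344.24 kN·m.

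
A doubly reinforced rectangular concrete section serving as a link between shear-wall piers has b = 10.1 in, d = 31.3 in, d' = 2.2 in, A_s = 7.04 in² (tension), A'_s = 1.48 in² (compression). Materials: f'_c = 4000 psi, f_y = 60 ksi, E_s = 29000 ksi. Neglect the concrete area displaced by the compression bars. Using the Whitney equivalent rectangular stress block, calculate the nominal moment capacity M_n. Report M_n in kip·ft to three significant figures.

Assume both steels yield.
a = (A_s − A'_s) f_y/(0.85 f'_c b) = (7.04 − 1.48) × 60/(0.85 × 4 × 10.1) = 9.715 in.
c = a/β₁ = 9.715/0.85 = 11.429 in; ε'_s = 0.003(c − d')/c = 0.0024 ≥ ε_y = 0.0021, so the compression steel yields.
M_n = (A_s − A'_s) f_y (d − a/2) + A'_s f_y (d − d') = 333.6 × (31.3 − 4.8575) + 88.8 × (31.3 − 2.2) = 8821.2 + 2584.1 = 11405.3 kip·in = 11405.3/12 = 950.44 kip·ft.

M_n ≈ 950 kip·ft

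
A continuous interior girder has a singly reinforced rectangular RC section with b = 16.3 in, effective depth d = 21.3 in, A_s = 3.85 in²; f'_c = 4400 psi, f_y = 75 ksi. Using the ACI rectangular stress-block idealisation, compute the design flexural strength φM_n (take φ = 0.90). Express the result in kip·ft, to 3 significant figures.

φM_n ≈ 410 kip·ft

T = A_s f_y = 3.85 × 75 = 288.75 kips.
a = T/(0.85 f'_c b) = 288.75/(0.85 × 4.4 × 16.3) = 4.737 in.
M_n = T(d − a/2) = 288.75 × (21.3 − 2.3685) = 5466.5 kip·in = 5466.5/12 = 455.54 kip·ft.
φM_n = 0.90 × 455.54 = 409.99 kip·ft.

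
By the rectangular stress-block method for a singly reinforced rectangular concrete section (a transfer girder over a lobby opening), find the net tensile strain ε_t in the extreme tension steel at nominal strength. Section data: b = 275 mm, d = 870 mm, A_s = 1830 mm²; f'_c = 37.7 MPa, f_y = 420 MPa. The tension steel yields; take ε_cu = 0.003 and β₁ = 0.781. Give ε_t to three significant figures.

a = A_s f_y/(0.85 f'_c b) = 87.22 mm.
β₁ = 0.781, so c = a/β₁ = 87.22/0.781 = 111.68 mm.
From the linear strain diagram with ε_cu = 0.003: ε_t = 0.003 (d − c)/c = 0.003 × (870 − 111.68)/111.68 = 0.0204.
Since ε_t ≥ 0.005, the section is tension-controlled.

ε_t ≈ 0.0204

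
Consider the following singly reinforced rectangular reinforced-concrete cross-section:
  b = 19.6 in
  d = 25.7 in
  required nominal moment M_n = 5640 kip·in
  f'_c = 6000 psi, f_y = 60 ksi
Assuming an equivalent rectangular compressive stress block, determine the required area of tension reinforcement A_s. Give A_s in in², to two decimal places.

From M_n = 0.85 f'_c a b (d − a/2):
a = d − √(d² − 2M_n/(0.85 f'_c b)) = 25.7 − √(25.7² − 2 × 5640/(0.85 × 6 × 19.6)) = 2.298 in.
A_s = 0.85 f'_c a b / f_y = 0.85 × 6 × 2.298 × 19.6 / 60 = 3.828 in².

A_s ≈ 3.83 in²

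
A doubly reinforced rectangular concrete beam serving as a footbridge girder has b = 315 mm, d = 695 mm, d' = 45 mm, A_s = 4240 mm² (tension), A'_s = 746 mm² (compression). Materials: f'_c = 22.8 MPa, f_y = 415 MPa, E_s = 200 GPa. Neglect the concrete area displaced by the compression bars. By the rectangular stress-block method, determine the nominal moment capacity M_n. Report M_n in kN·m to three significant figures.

M_n ≈ 1040 kN·m

Assume both tension and compression steel yield.
Net tension couple steel: A_s − A'_s = 3494 mm².
a = (A_s − A'_s) f_y / (0.85 f'_c b) = 1450010/(0.85 × 22.8 × 315) = 237.52 mm.
c = a/β₁ = 237.52/0.85 = 279.44 mm; ε'_s = 0.003(c − d')/c = 0.0025 ≥ f_y/E_s = 0.0021, so compression steel does yield.
M_n = (A_s − A'_s) f_y (d − a/2) + A'_s f_y (d − d') = [1450010 × (695 − 118.76) + 309590 × (695 − 45)] × 10⁻⁶ = 835.55 + 201.23 = 1036.78 kN·m.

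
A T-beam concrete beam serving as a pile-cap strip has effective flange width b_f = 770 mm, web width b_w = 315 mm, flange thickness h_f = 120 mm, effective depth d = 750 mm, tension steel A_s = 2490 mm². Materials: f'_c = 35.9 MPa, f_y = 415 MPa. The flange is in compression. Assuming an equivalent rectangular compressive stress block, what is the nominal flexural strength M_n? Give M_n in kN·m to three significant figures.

M_n ≈ 752 kN·m

Tension: T = A_s f_y = 2490 × 415 = 1033350 N.
Try a within the flange: a = T/(0.85 f'_c b_f) = 1033350/(0.85 × 35.9 × 770) = 43.98 mm.
Since a = 43.98 ≤ h_f = 120 mm, the stress block lies entirely in the flange; analyse as a rectangular beam of width b_f.
M_n = T(d − a/2) = 1033350 × (750 − 21.99) = 752.29 × 10⁶ N·mm.
M_n = 752.29 kN·m.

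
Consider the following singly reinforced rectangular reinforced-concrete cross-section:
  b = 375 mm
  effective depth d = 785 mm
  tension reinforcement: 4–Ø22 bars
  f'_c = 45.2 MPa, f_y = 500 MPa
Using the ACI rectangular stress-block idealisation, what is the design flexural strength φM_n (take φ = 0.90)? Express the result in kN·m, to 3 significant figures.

A_s = 4 × 380 = 1520 mm².
T = A_s f_y = 1520 × 500 = 760000 N = 760 kN.
From C = T: a = T/(0.85 f'_c b) = 760000/(0.85 × 45.2 × 375) = 52.75 mm.
M_n = T(d − a/2) = 760 kN × (785 − 26.375) mm = 576.56 kN·m.
φM_n = 0.90 × 576.56 = 518.90 kN·m.

φM_n ≈ 519 kN·m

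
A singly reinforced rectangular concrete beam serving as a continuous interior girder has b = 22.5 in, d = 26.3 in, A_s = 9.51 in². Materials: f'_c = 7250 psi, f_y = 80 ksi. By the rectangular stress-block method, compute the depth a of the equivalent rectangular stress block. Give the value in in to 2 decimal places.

a ≈ 5.49 in

T = A_s f_y = 9.51 × 80 = 760.8 kips.
a = T/(0.85 f'_c b) = 760.8/(0.85 × 7.25 × 22.5) = 5.49 in.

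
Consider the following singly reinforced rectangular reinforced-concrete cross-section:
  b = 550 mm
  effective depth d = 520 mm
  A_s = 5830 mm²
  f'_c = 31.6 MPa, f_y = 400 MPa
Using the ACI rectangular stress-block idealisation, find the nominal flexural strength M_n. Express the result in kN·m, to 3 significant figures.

T = A_s f_y = 5830 × 400 = 2332000 N = 2332 kN.
From C = T: a = T/(0.85 f'_c b) = 2332000/(0.85 × 31.6 × 550) = 157.86 mm.
M_n = T(d − a/2) = 2332 kN × (520 − 78.93) mm = 1028.58 kN·m.

M_n ≈ 1030 kN·m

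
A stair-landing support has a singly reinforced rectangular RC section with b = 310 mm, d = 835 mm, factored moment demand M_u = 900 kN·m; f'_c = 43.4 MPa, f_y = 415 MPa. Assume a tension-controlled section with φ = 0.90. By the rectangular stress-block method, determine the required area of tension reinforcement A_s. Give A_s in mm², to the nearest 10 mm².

M_n = M_u/φ = 900/0.90 = 1000 kN·m.
With M_n = 0.85 f'_c a b (d − a/2), solve the quadratic for a:
a = d − √(d² − 2M_n/(0.85 f'_c b)) = 835 − √(835² − 2 × 1000×10⁶/(0.85 × 43.4 × 310)) = 112.27 mm.
A_s = 0.85 f'_c a b / f_y = 0.85 × 43.4 × 112.27 × 310 / 415 = 3093.8 mm².

A_s ≈ 3090 mm²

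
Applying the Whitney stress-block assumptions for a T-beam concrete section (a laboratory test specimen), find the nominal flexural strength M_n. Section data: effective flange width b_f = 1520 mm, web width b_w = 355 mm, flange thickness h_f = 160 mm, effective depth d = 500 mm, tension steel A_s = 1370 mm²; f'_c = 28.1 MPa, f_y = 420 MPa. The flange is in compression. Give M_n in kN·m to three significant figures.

Tension: T = A_s f_y = 1370 × 420 = 575400 N.
Try a within the flange: a = T/(0.85 f'_c b_f) = 575400/(0.85 × 28.1 × 1520) = 15.85 mm.
Since a = 15.85 ≤ h_f = 160 mm, the stress block lies entirely in the flange; analyse as a rectangular beam of width b_f.
M_n = T(d − a/2) = 575400 × (500 − 7.925) = 283.14 × 10⁶ N·mm.
M_n = 283.14 kN·m.

M_n ≈ 283 kN·m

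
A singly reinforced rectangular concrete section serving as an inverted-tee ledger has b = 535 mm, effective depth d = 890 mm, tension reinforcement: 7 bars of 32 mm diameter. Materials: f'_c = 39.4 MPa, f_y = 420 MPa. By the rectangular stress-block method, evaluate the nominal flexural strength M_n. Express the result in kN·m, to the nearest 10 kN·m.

A_s = 7 × 804 = 5628 mm².
T = A_s f_y = 5628 × 420 = 2363760 N = 2363.76 kN.
From C = T: a = T/(0.85 f'_c b) = 2363760/(0.85 × 39.4 × 535) = 131.93 mm.
M_n = T(d − a/2) = 2363.76 kN × (890 − 65.965) mm = 1947.82 kN·m.

M_n ≈ 1950 kN·m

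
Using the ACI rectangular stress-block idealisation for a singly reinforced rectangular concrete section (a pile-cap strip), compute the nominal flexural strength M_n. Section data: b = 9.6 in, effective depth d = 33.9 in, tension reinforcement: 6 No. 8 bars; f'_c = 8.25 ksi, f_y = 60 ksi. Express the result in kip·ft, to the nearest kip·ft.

M_n ≈ 753 kip·ft

A_s = 6 × 0.79 = 4.74 in².
T = A_s f_y = 4.74 × 60 = 284.4 kips.
a = T/(0.85 f'_c b) = 284.4/(0.85 × 8.25 × 9.6) = 4.225 in.
M_n = T(d − a/2) = 284.4 × (33.9 − 2.1125) = 9040.4 kip·in = 9040.4/12 = 753.37 kip·ft.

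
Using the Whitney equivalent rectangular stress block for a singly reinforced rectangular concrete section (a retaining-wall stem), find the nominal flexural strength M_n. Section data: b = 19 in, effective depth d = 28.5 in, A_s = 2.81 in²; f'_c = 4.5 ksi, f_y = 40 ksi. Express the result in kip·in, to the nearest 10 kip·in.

M_n ≈ 3120 kip·in

T = A_s f_y = 2.81 × 40 = 112.4 kips.
a = T/(0.85 f'_c b) = 112.4/(0.85 × 4.5 × 19) = 1.547 in.
M_n = T(d − a/2) = 112.4 × (28.5 − 0.7735) = 3116.5 kip·in.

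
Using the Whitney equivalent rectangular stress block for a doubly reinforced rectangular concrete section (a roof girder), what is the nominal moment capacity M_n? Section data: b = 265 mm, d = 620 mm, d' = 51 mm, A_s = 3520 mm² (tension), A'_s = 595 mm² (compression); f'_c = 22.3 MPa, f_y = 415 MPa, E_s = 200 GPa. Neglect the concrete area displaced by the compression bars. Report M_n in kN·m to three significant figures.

M_n ≈ 746 kN·m

Assume both tension and compression steel yield.
Net tension couple steel: A_s − A'_s = 2925 mm².
a = (A_s − A'_s) f_y / (0.85 f'_c b) = 1213875/(0.85 × 22.3 × 265) = 241.66 mm.
c = a/β₁ = 241.66/0.85 = 284.31 mm; ε'_s = 0.003(c − d')/c = 0.0025 ≥ f_y/E_s = 0.0021, so compression steel does yield.
M_n = (A_s − A'_s) f_y (d − a/2) + A'_s f_y (d − d') = [1213875 × (620 − 120.83) + 246925 × (620 − 51)] × 10⁻⁶ = 605.93 + 140.50 = 746.43 kN·m.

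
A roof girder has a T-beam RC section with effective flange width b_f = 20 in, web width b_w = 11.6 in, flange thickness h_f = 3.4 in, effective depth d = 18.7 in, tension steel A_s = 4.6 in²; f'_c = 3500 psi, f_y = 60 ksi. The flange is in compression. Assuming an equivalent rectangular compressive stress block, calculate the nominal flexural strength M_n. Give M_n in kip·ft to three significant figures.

M_n ≈ 374 kip·ft

Tension: T = A_s f_y = 4.6 × 60 = 276 kips.
Try a within the flange: a = T/(0.85 f'_c b_f) = 276/(0.85 × 3.5 × 20) = 4.639 in.
a = 4.639 > h_f = 3.4 in: the block extends into the web. Split into flange-overhang and web parts.
C_f = 0.85 f'_c (b_f − b_w) h_f = 0.85 × 3.5 × (20 − 11.6) × 3.4 = 85.0 kips.
Remaining web compression depth: a_w = (T − C_f)/(0.85 f'_c b_w) = (276 − 85.0)/(0.85 × 3.5 × 11.6) = 5.535 in.
M_n = C_f(d − h_f/2) + (T − C_f)(d − a_w/2) = 85.0 × (18.7 − 1.7) + 191 × (18.7 − 2.7675) = 1445.0 + 3043.1 = 4488.1 kip·in.
M_n = 4488.1/12 = 374.01 kip·ft.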